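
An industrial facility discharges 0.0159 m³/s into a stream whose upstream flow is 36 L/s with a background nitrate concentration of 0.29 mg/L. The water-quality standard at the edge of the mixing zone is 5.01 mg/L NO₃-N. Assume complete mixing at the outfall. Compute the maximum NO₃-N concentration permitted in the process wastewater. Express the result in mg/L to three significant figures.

15.7 mg/L

36 L/s = 0.036 m³/s.
Mass balance: 5.01·0.0519 = 0.0159·Cₑ + 0.036·0.29.
Cₑ = (0.26 − 0.01044) / 0.0159 = 15.7 mg/L.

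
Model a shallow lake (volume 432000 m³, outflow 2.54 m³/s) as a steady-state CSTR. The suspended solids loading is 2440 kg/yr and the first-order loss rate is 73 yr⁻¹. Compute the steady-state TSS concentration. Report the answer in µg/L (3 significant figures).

Outflow Q = 2.54 m³/s × 3.156e+07 s/yr = 8.016e+07 m³/yr.
Steady-state CSTR mass balance: W = Q·C + k·V·C, so C = W/(Q + kV).
Q + kV = 8.016e+07 + 73·432000 = 1.117e+08 m³/yr.
C = 2440/1.117e+08 = 2.185e-05 kg/m³ = 0.02185 mg/L = 21.85 µg/L.

21.8 µg/L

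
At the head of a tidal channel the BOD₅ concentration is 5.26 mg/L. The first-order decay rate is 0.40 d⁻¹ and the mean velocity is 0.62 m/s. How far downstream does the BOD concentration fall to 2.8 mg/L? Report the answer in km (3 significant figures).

From C = C₀·e^(−kt), t = ln(C₀/C)/k = ln(5.26/2.8)/0.40 = 0.6305/0.40 = 1.576 d.
Distance = v·t = 0.62 m/s × 1.362e+05 s = 8.444e+04 m = 84.44 km.

84.4 km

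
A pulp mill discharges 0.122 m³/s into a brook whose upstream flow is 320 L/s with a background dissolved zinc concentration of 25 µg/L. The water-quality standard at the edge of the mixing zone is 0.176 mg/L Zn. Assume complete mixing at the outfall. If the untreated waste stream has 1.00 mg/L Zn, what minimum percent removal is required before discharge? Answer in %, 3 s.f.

320 L/s = 0.32 m³/s.
25 µg/L = 0.025 mg/L.
Mass balance: 0.176·0.442 = 0.122·Cₑ + 0.32·0.025.
Cₑ = (0.07779 − 0.008) / 0.122 = 0.5721 mg/L.
Required removal = 1 − 0.5721/1.00 = 42.79 %.

42.8 %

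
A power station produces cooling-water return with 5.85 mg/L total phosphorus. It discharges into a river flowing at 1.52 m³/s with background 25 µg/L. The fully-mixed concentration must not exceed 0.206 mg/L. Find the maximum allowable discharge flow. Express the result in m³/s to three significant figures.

25 µg/L = 0.025 mg/L.
Mass balance at complete mixing: C_std·(Q_w + Q_r) = Q_w·C_e + Q_r·C_b.
Rearranging, Q_w = Q_r·(C_std − C_b)/(C_e − C_std) = 1.52·(0.206 − 0.025) / (5.85 − 0.206) = 0.04875 m³/s.

0.0487 m³/s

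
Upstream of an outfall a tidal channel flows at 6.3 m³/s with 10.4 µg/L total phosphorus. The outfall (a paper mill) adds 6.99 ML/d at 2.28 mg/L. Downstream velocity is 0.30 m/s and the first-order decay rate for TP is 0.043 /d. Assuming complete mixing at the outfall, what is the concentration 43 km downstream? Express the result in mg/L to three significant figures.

6.99 ML/d = 0.0809 m³/s.
10.4 µg/L = 0.0104 mg/L.
After complete mixing, C₀ = (0.0809·2.28 + 6.3·0.0104) / 6.381 = 0.03918 mg/L.
Travel time t = 4.3e+04 m / 0.30 m/s = 1.433e+05 s = 1.659 d.
C = 0.03918·exp(−0.043·1.659) = 0.03918·0.9312 = 0.03648 mg/L.

0.0365 mg/L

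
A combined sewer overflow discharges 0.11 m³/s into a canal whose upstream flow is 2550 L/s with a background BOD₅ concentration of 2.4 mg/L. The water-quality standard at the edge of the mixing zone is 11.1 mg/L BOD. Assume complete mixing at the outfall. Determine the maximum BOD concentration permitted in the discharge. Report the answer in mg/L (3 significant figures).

2550 L/s = 2.55 m³/s.
Mass balance: 11.1·2.66 = 0.11·Cₑ + 2.55·2.4.
Cₑ = (29.53 − 6.12) / 0.11 = 212.8 mg/L.

213 mg/L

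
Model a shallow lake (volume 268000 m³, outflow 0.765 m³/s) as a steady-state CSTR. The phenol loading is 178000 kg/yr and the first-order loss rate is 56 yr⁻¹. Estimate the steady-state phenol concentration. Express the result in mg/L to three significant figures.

4.55 mg/L

Outflow Q = 0.765 m³/s × 3.156e+07 s/yr = 2.414e+07 m³/yr.
Steady-state CSTR mass balance: W = Q·C + k·V·C, so C = W/(Q + kV).
Q + kV = 2.414e+07 + 56·268000 = 3.915e+07 m³/yr.
C = 178000/3.915e+07 = 0.004547 kg/m³ = 4.547 mg/L.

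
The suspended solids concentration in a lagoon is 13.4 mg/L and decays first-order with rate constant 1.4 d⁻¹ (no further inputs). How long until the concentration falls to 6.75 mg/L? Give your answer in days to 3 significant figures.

t = ln(C₀/C)/k = ln(13.4/6.75)/1.4 = 0.6857/1.4 = 0.4898 d.

0.490 d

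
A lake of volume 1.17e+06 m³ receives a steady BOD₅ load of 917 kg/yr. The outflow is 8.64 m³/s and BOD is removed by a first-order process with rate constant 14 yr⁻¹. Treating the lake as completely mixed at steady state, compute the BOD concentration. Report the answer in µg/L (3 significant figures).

Outflow Q = 8.64 m³/s × 3.156e+07 s/yr = 2.727e+08 m³/yr.
Steady-state CSTR mass balance: W = Q·C + k·V·C, so C = W/(Q + kV).
Q + kV = 2.727e+08 + 14·1.17e+06 = 2.89e+08 m³/yr.
C = 917/2.89e+08 = 3.173e-06 kg/m³ = 0.003173 mg/L = 3.173 µg/L.

3.17 µg/L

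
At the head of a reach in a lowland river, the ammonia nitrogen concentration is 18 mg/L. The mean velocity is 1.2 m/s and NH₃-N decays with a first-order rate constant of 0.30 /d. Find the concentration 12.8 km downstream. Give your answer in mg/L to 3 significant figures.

17.3 mg/L

Travel time t = 12.8 km / 1.2 m/s = 1.28e+04/1.2 = 1.067e+04 s = 0.1235 d.
First-order decay: C = 18·exp(−0.30·0.1235) = 18·0.9636 = 17.35 mg/L.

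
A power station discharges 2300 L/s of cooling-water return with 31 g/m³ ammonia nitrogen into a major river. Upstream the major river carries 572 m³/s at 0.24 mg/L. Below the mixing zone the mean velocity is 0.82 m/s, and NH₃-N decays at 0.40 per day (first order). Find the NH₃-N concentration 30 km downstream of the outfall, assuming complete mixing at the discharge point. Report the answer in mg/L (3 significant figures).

0.307 mg/L

2300 L/s = 2.3 m³/s.
After complete mixing, C₀ = (2.3·31 + 572·0.24) / 574.3 = 0.3632 mg/L.
Travel time t = 3e+04 m / 0.82 m/s = 3.659e+04 s = 0.4234 d.
C = 0.3632·exp(−0.40·0.4234) = 0.3632·0.8442 = 0.3066 mg/L.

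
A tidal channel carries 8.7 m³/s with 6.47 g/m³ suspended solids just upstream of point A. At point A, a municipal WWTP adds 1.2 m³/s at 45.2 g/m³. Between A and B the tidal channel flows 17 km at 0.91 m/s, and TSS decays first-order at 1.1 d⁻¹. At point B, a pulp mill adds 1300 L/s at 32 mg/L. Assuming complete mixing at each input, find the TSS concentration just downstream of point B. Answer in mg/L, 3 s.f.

11.5 mg/L

After input A: C = (8.7·6.47 + 1.2·45.2) / 9.9 = 11.16 mg/L.
Over the 17 km reach to input B (t = 1.868e+04 s = 0.2162 d), decay gives C = 11.16·exp(−1.1·0.2162) = 8.801 mg/L.
1300 L/s = 1.3 m³/s.
After input B: C = (9.9·8.801 + 1.3·32) / 11.2 = 11.49 mg/L.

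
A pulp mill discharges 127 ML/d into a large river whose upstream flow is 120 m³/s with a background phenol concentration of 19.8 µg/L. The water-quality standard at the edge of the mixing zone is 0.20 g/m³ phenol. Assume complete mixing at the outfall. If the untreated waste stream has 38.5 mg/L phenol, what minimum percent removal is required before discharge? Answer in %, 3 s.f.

61.3 %

127 ML/d = 1.47 m³/s.
19.8 µg/L = 0.0198 mg/L.
Mass balance: 0.2·121.5 = 1.47·Cₑ + 120·0.0198.
Cₑ = (24.29 − 2.376) / 1.47 = 14.91 mg/L.
Required removal = 1 − 14.91/38.5 = 61.27 %.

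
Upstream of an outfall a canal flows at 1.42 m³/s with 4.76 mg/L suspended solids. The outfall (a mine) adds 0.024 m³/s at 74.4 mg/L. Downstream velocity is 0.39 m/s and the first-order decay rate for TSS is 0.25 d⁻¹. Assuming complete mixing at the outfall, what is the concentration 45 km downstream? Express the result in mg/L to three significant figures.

After complete mixing, C₀ = (0.024·74.4 + 1.42·4.76) / 1.444 = 5.917 mg/L.
Travel time t = 4.5e+04 m / 0.39 m/s = 1.154e+05 s = 1.335 d.
C = 5.917·exp(−0.25·1.335) = 5.917·0.7161 = 4.238 mg/L.

4.24 mg/L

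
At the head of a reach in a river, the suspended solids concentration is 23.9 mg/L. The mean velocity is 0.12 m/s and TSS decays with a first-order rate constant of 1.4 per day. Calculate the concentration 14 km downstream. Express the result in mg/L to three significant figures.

Travel time t = 14 km / 0.12 m/s = 1.4e+04/0.12 = 1.167e+05 s = 1.35 d.
First-order decay: C = 23.9·exp(−1.4·1.35) = 23.9·0.151 = 3.609 mg/L.

3.61 mg/L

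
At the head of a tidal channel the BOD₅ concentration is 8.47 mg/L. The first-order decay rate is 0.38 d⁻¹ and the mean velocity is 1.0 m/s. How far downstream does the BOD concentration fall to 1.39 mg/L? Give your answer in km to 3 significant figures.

From C = C₀·e^(−kt), t = ln(C₀/C)/k = ln(8.47/1.39)/0.38 = 1.807/0.38 = 4.756 d.
Distance = v·t = 1.0 m/s × 4.109e+05 s = 4.109e+05 m = 410.9 km.

411 km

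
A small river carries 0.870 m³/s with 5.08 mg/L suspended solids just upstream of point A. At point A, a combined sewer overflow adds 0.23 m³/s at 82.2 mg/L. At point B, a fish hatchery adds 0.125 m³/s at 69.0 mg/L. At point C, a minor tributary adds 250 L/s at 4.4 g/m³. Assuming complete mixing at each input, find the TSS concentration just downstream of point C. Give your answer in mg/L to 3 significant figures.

After input A: C = (0.87·5.08 + 0.23·82.2) / 1.1 = 21.21 mg/L.
After input B: C = (1.1·21.21 + 0.125·69) / 1.225 = 26.08 mg/L.
250 L/s = 0.25 m³/s.
After input C: C = (1.225·26.08 + 0.25·4.4) / 1.475 = 22.41 mg/L.

22.4 mg/L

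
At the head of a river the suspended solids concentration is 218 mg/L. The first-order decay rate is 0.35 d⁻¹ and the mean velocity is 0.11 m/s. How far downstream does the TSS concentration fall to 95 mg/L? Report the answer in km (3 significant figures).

22.6 km

From C = C₀·e^(−kt), t = ln(C₀/C)/k = ln(218/95)/0.35 = 0.8306/0.35 = 2.373 d.
Distance = v·t = 0.11 m/s × 2.05e+05 s = 2.255e+04 m = 22.55 km.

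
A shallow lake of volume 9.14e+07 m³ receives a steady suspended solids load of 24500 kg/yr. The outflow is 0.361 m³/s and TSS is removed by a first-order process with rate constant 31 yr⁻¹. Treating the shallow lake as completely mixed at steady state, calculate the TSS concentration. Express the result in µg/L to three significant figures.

Outflow Q = 0.361 m³/s × 3.156e+07 s/yr = 1.139e+07 m³/yr.
Steady-state CSTR mass balance: W = Q·C + k·V·C, so C = W/(Q + kV).
Q + kV = 1.139e+07 + 31·9.14e+07 = 2.845e+09 m³/yr.
C = 24500/2.845e+09 = 8.612e-06 kg/m³ = 0.008612 mg/L = 8.612 µg/L.

8.61 µg/L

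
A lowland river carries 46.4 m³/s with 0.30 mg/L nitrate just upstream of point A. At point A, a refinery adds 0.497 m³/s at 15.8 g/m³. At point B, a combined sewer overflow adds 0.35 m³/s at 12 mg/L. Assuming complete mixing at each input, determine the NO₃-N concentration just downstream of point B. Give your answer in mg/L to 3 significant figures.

After input A: C = (46.4·0.3 + 0.497·15.8) / 46.9 = 0.4643 mg/L.
After input B: C = (46.9·0.4643 + 0.35·12) / 47.25 = 0.5497 mg/L.

0.550 mg/L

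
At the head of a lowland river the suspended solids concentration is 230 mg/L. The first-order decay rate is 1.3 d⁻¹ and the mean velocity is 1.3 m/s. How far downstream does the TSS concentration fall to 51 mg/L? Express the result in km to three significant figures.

130 km

From C = C₀·e^(−kt), t = ln(C₀/C)/k = ln(230/51)/1.3 = 1.506/1.3 = 1.159 d.
Distance = v·t = 1.3 m/s × 1.001e+05 s = 1.301e+05 m = 130.1 km.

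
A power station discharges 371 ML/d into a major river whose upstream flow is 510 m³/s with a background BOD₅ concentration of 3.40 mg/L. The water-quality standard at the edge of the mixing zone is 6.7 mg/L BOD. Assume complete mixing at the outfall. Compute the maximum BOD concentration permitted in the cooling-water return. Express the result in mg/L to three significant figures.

399 mg/L

371 ML/d = 4.294 m³/s.
Mass balance: 6.7·514.3 = 4.294·Cₑ + 510·3.4.
Cₑ = (3446 − 1734) / 4.294 = 398.6 mg/L.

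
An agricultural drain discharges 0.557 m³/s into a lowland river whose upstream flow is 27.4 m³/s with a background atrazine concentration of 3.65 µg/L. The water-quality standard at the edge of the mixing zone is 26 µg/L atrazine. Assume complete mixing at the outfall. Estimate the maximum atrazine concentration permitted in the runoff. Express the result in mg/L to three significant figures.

1.13 mg/L

3.65 µg/L = 0.00365 mg/L.
26 µg/L = 0.026 mg/L.
Mass balance: 0.026·27.96 = 0.557·Cₑ + 27.4·0.00365.
Cₑ = (0.7269 − 0.1) / 0.557 = 1.125 mg/L.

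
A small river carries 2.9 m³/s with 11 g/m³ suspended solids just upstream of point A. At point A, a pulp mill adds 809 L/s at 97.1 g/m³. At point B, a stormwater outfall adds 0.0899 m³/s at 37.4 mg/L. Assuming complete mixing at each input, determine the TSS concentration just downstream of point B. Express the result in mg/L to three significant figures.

30.0 mg/L

809 L/s = 0.809 m³/s.
After input A: C = (2.9·11 + 0.809·97.1) / 3.709 = 29.78 mg/L.
After input B: C = (3.709·29.78 + 0.0899·37.4) / 3.799 = 29.96 mg/L.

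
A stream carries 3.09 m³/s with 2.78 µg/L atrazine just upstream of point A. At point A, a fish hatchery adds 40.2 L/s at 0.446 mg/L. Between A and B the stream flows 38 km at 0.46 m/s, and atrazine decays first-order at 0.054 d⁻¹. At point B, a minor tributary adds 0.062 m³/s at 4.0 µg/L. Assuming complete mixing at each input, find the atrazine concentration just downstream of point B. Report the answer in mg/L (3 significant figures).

0.00797 mg/L

2.78 µg/L = 0.00278 mg/L.
40.2 L/s = 0.0402 m³/s.
After input A: C = (3.09·0.00278 + 0.0402·0.446) / 3.13 = 0.008472 mg/L.
Over the 38 km reach to input B (t = 8.261e+04 s = 0.9561 d), decay gives C = 0.008472·exp(−0.054·0.9561) = 0.008046 mg/L.
4.0 µg/L = 0.004 mg/L.
After input B: C = (3.13·0.008046 + 0.062·0.004) / 3.192 = 0.007967 mg/L.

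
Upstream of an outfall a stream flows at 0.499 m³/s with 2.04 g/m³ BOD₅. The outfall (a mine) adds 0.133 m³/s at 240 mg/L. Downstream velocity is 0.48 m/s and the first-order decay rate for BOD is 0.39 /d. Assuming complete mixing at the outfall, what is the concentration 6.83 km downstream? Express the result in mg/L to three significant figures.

After complete mixing, C₀ = (0.133·240 + 0.499·2.04) / 0.632 = 52.12 mg/L.
Travel time t = 6830 m / 0.48 m/s = 1.423e+04 s = 0.1647 d.
C = 52.12·exp(−0.39·0.1647) = 52.12·0.9378 = 48.87 mg/L.

48.9 mg/L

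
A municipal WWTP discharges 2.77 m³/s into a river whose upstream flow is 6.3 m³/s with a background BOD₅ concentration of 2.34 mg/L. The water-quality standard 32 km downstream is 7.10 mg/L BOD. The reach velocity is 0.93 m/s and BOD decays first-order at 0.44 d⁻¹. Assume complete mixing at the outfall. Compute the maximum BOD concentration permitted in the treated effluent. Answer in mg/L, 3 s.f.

22.4 mg/L

Travel time to the compliance point: t = 3.2e+04/0.93 = 3.441e+04 s = 0.3982 d; decay factor exp(−0.44·0.3982) = 0.8393.
So the concentration just after mixing may be at most 7.1/0.8393 = 8.46 mg/L.
Mass balance: 8.46·9.07 = 2.77·Cₑ + 6.3·2.34.
Cₑ = (76.73 − 14.74) / 2.77 = 22.38 mg/L.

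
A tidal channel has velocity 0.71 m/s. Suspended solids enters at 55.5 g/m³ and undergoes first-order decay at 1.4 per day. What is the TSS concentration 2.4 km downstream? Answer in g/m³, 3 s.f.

52.5 g/m³

Travel time t = 2.4 km / 0.71 m/s = 2400/0.71 = 3380 s = 0.03912 d.
First-order decay: C = 55.5·exp(−1.4·0.03912) = 55.5·0.9467 = 52.54 g/m³.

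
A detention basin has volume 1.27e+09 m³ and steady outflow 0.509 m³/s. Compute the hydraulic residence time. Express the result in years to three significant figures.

Q = 0.509 m³/s × 3.156e+07 s/yr = 1.606e+07 m³/yr.
Hydraulic residence time τ = V/Q = 1.27e+09/1.606e+07 = 79.06 yr.

79.1 yr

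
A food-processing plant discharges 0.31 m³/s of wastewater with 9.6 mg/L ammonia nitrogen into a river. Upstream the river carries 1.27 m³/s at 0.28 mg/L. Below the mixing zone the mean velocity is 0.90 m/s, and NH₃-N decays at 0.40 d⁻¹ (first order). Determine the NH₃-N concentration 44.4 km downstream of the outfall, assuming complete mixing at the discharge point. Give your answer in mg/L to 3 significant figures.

After complete mixing, C₀ = (0.31·9.6 + 1.27·0.28) / 1.58 = 2.109 mg/L.
Travel time t = 4.44e+04 m / 0.90 m/s = 4.933e+04 s = 0.571 d.
C = 2.109·exp(−0.40·0.571) = 2.109·0.7958 = 1.678 mg/L.

1.68 mg/L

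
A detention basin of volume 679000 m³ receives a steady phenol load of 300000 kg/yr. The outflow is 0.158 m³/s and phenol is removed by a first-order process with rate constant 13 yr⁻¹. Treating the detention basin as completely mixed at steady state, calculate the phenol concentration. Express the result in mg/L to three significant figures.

21.7 mg/L

Outflow Q = 0.158 m³/s × 3.156e+07 s/yr = 4.986e+06 m³/yr.
Steady-state CSTR mass balance: W = Q·C + k·V·C, so C = W/(Q + kV).
Q + kV = 4.986e+06 + 13·679000 = 1.381e+07 m³/yr.
C = 300000/1.381e+07 = 0.02172 kg/m³ = 21.72 mg/L.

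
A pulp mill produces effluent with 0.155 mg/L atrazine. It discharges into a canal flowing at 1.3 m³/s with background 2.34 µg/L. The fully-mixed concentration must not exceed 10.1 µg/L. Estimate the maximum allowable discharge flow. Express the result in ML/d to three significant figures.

6.02 ML/d

2.34 µg/L = 0.00234 mg/L.
10.1 µg/L = 0.0101 mg/L.
Mass balance at complete mixing: C_std·(Q_w + Q_r) = Q_w·C_e + Q_r·C_b.
Rearranging, Q_w = Q_r·(C_std − C_b)/(C_e − C_std) = 1.3·(0.0101 − 0.00234) / (0.155 − 0.0101) = 0.06962 m³/s.
= 6.015 ML/d.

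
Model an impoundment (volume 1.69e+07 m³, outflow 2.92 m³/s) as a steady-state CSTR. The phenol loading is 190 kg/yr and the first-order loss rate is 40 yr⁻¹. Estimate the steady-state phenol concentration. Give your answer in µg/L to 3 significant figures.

Outflow Q = 2.92 m³/s × 3.156e+07 s/yr = 9.215e+07 m³/yr.
Steady-state CSTR mass balance: W = Q·C + k·V·C, so C = W/(Q + kV).
Q + kV = 9.215e+07 + 40·1.69e+07 = 7.681e+08 m³/yr.
C = 190/7.681e+08 = 2.473e-07 kg/m³ = 0.0002473 mg/L = 0.2473 µg/L.

0.247 µg/L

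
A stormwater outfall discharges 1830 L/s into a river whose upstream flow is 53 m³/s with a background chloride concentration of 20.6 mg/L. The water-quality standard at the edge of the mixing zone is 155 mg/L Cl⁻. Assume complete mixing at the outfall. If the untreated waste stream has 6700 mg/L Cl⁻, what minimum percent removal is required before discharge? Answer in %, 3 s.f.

1830 L/s = 1.83 m³/s.
Mass balance: 155·54.83 = 1.83·Cₑ + 53·20.6.
Cₑ = (8499 − 1092) / 1.83 = 4047 mg/L.
Required removal = 1 − 4047/6700 = 39.59 %.

39.6 %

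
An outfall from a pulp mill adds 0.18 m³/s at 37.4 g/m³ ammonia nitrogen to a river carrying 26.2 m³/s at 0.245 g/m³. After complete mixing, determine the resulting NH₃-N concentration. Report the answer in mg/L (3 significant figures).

0.499 mg/L

Flow-weighted mixing gives C = (0.18·37.4 + 26.2·0.245) / (0.18 + 26.2) = 13.15/26.38 = 0.4985 mg/L.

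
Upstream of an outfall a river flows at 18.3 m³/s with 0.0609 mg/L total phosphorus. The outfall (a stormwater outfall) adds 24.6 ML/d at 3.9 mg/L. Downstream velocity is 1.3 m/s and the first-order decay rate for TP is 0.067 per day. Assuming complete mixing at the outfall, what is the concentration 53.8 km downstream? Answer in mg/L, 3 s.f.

0.116 mg/L

24.6 ML/d = 0.2847 m³/s.
After complete mixing, C₀ = (0.2847·3.9 + 18.3·0.0609) / 18.58 = 0.1197 mg/L.
Travel time t = 5.38e+04 m / 1.3 m/s = 4.138e+04 s = 0.479 d.
C = 0.1197·exp(−0.067·0.479) = 0.1197·0.9684 = 0.1159 mg/L.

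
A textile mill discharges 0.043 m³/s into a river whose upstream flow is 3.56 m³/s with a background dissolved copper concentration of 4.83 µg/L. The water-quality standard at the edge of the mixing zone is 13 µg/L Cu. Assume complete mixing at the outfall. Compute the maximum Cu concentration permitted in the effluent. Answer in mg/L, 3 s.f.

4.83 µg/L = 0.00483 mg/L.
13 µg/L = 0.013 mg/L.
Mass balance: 0.013·3.603 = 0.043·Cₑ + 3.56·0.00483.
Cₑ = (0.04684 − 0.01719) / 0.043 = 0.6894 mg/L.

0.689 mg/L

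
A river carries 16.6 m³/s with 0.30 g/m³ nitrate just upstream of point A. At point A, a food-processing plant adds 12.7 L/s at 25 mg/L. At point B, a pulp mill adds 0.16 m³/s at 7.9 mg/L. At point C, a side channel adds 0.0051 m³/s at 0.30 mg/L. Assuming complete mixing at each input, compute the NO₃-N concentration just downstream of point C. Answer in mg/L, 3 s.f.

12.7 L/s = 0.0127 m³/s.
After input A: C = (16.6·0.3 + 0.0127·25) / 16.61 = 0.3189 mg/L.
After input B: C = (16.61·0.3189 + 0.16·7.9) / 16.77 = 0.3912 mg/L.
After input C: C = (16.77·0.3912 + 0.0051·0.3) / 16.78 = 0.3912 mg/L.

0.391 mg/L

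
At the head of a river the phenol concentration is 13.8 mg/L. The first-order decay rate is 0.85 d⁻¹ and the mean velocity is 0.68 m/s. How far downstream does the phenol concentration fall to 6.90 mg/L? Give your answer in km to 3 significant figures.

47.9 km

From C = C₀·e^(−kt), t = ln(C₀/C)/k = ln(13.8/6.90)/0.85 = 0.6931/0.85 = 0.8155 d.
Distance = v·t = 0.68 m/s × 7.046e+04 s = 4.791e+04 m = 47.91 km.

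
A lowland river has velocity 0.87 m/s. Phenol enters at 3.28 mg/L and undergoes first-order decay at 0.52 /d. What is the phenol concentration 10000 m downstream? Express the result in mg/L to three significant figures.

3.06 mg/L

Travel time t = 10000 m / 0.87 m/s = 1e+04/0.87 = 1.149e+04 s = 0.133 d.
First-order decay: C = 3.28·exp(−0.52·0.133) = 3.28·0.9332 = 3.061 mg/L.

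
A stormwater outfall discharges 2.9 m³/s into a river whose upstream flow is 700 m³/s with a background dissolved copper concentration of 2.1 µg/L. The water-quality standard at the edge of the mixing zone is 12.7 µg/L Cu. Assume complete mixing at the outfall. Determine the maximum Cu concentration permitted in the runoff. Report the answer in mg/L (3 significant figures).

2.57 mg/L

2.1 µg/L = 0.0021 mg/L.
12.7 µg/L = 0.0127 mg/L.
Mass balance: 0.0127·702.9 = 2.9·Cₑ + 700·0.0021.
Cₑ = (8.927 − 1.47) / 2.9 = 2.571 mg/L.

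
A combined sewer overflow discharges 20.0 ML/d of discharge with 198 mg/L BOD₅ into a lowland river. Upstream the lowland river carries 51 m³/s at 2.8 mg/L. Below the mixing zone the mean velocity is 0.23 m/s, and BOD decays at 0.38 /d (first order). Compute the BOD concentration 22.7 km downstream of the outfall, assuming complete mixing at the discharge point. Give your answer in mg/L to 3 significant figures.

2.39 mg/L

20.0 ML/d = 0.2315 m³/s.
After complete mixing, C₀ = (0.2315·198 + 51·2.8) / 51.23 = 3.682 mg/L.
Travel time t = 2.27e+04 m / 0.23 m/s = 9.87e+04 s = 1.142 d.
C = 3.682·exp(−0.38·1.142) = 3.682·0.6479 = 2.385 mg/L.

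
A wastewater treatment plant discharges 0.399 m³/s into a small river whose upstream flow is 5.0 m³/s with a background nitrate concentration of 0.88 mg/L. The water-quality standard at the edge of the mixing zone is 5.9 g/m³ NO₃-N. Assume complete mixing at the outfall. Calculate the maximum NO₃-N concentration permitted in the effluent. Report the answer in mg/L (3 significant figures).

Mass balance: 5.9·5.399 = 0.399·Cₑ + 5·0.88.
Cₑ = (31.85 − 4.4) / 0.399 = 68.81 mg/L.

68.8 mg/L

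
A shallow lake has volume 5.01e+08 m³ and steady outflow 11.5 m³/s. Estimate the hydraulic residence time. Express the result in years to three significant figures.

1.38 yr

Q = 11.5 m³/s × 3.156e+07 s/yr = 3.629e+08 m³/yr.
Hydraulic residence time τ = V/Q = 5.01e+08/3.629e+08 = 1.38 yr.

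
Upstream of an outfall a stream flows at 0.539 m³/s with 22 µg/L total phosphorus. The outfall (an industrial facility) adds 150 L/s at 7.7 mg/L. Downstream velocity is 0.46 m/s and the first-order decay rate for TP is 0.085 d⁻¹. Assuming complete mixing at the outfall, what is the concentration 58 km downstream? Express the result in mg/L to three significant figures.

1.50 mg/L

150 L/s = 0.15 m³/s.
22 µg/L = 0.022 mg/L.
After complete mixing, C₀ = (0.15·7.7 + 0.539·0.022) / 0.689 = 1.694 mg/L.
Travel time t = 5.8e+04 m / 0.46 m/s = 1.261e+05 s = 1.459 d.
C = 1.694·exp(−0.085·1.459) = 1.694·0.8833 = 1.496 mg/L.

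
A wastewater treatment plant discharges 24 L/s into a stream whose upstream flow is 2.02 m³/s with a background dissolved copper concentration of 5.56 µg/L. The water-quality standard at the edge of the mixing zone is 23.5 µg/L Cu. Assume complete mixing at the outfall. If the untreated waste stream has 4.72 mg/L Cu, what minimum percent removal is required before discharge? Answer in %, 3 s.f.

24 L/s = 0.024 m³/s.
5.56 µg/L = 0.00556 mg/L.
23.5 µg/L = 0.0235 mg/L.
Mass balance: 0.0235·2.044 = 0.024·Cₑ + 2.02·0.00556.
Cₑ = (0.04803 − 0.01123) / 0.024 = 1.533 mg/L.
Required removal = 1 − 1.533/4.72 = 67.51 %.

67.5 %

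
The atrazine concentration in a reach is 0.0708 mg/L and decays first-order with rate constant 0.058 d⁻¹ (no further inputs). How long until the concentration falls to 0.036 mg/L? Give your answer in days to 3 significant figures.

t = ln(C₀/C)/k = ln(0.0708/0.036)/0.058 = 0.6763/0.058 = 11.66 d.

11.7 d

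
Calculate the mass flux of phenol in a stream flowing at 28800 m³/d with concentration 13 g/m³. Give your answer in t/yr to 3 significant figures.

137 t/yr

28800 m³/d = 0.3333 m³/s.
Mass flux = Q·C = 0.3333 m³/s × 13 g/m³ = 4.333 g/s.
= 4.333 g/s × 31.56 = 136.7 t/yr.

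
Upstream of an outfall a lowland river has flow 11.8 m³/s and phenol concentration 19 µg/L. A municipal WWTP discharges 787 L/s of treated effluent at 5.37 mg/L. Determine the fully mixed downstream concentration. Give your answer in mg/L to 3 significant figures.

0.354 mg/L

787 L/s = 0.787 m³/s.
19 µg/L = 0.019 mg/L.
By mass balance at complete mixing, C = (0.787·5.37 + 11.8·0.019) / (0.787 + 11.8) = 4.45/12.59 = 0.3536 mg/L.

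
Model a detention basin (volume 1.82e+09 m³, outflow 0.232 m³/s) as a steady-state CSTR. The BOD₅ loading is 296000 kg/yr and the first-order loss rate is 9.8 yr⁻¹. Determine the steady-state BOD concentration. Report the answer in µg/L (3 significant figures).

Outflow Q = 0.232 m³/s × 3.156e+07 s/yr = 7.321e+06 m³/yr.
Steady-state CSTR mass balance: W = Q·C + k·V·C, so C = W/(Q + kV).
Q + kV = 7.321e+06 + 9.8·1.82e+09 = 1.784e+10 m³/yr.
C = 296000/1.784e+10 = 1.659e-05 kg/m³ = 0.01659 mg/L = 16.59 µg/L.

16.6 µg/L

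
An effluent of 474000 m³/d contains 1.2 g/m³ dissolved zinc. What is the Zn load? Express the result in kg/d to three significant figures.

474000 m³/d = 5.486 m³/s.
Mass flux = Q·C = 5.486 m³/s × 1.2 g/m³ = 6.583 g/s.
= 6.583 g/s × 86.4 = 568.8 kg/d.

569 kg/d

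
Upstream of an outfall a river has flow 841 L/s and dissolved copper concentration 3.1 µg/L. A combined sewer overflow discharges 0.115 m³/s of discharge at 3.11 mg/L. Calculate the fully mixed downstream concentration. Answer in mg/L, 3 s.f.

841 L/s = 0.841 m³/s.
3.1 µg/L = 0.0031 mg/L.
By mass balance at complete mixing, C = (0.115·3.11 + 0.841·0.0031) / (0.115 + 0.841) = 0.3603/0.956 = 0.3768 mg/L.

0.377 mg/L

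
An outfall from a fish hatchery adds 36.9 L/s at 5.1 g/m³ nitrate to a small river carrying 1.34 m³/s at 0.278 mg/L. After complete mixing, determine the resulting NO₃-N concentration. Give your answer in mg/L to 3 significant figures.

0.407 mg/L

36.9 L/s = 0.0369 m³/s.
Conservation of mass across the mixing zone: C = (0.0369·5.1 + 1.34·0.278) / (0.0369 + 1.34) = 0.5607/1.377 = 0.4072 mg/L.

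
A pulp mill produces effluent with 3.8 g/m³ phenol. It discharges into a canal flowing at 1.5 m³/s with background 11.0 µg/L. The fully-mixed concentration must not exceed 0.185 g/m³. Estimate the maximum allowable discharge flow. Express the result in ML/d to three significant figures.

11.0 µg/L = 0.011 mg/L.
Mass balance at complete mixing: C_std·(Q_w + Q_r) = Q_w·C_e + Q_r·C_b.
Rearranging, Q_w = Q_r·(C_std − C_b)/(C_e − C_std) = 1.5·(0.185 − 0.011) / (3.8 − 0.185) = 0.0722 m³/s.
= 6.238 ML/d.

6.24 ML/d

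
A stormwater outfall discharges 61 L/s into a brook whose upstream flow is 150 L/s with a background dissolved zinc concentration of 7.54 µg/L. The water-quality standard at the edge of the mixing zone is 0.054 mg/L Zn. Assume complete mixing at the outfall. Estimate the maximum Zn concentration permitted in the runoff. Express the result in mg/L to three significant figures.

0.168 mg/L

61 L/s = 0.061 m³/s.
150 L/s = 0.15 m³/s.
7.54 µg/L = 0.00754 mg/L.
Mass balance: 0.054·0.211 = 0.061·Cₑ + 0.15·0.00754.
Cₑ = (0.01139 − 0.001131) / 0.061 = 0.1682 mg/L.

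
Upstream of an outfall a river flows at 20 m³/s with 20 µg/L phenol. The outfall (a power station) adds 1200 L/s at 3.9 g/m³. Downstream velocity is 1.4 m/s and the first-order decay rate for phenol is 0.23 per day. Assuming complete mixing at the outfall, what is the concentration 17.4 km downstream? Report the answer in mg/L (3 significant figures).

1200 L/s = 1.2 m³/s.
20 µg/L = 0.02 mg/L.
After complete mixing, C₀ = (1.2·3.9 + 20·0.02) / 21.2 = 0.2396 mg/L.
Travel time t = 1.74e+04 m / 1.4 m/s = 1.243e+04 s = 0.1438 d.
C = 0.2396·exp(−0.23·0.1438) = 0.2396·0.9675 = 0.2318 mg/L.

0.232 mg/L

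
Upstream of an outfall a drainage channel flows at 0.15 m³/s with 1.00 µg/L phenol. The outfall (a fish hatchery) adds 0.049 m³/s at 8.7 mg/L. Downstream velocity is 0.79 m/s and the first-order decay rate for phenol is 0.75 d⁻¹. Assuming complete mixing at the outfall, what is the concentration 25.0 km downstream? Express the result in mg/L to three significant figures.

1.63 mg/L

1.00 µg/L = 0.001 mg/L.
After complete mixing, C₀ = (0.049·8.7 + 0.15·0.001) / 0.199 = 2.143 mg/L.
Travel time t = 2.5e+04 m / 0.79 m/s = 3.165e+04 s = 0.3663 d.
C = 2.143·exp(−0.75·0.3663) = 2.143·0.7598 = 1.628 mg/L.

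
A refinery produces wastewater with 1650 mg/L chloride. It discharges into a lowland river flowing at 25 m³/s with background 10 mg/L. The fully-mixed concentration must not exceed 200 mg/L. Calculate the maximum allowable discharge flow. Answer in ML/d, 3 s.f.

283 ML/d

Mass balance at complete mixing: C_std·(Q_w + Q_r) = Q_w·C_e + Q_r·C_b.
Rearranging, Q_w = Q_r·(C_std − C_b)/(C_e − C_std) = 25·(200 − 10) / (1650 − 200) = 3.276 m³/s.
= 283 ML/d.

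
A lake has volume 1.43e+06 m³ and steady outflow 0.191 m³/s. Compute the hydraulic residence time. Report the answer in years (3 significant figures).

Q = 0.191 m³/s × 3.156e+07 s/yr = 6.028e+06 m³/yr.
Hydraulic residence time τ = V/Q = 1.43e+06/6.028e+06 = 0.2372 yr.

0.237 yr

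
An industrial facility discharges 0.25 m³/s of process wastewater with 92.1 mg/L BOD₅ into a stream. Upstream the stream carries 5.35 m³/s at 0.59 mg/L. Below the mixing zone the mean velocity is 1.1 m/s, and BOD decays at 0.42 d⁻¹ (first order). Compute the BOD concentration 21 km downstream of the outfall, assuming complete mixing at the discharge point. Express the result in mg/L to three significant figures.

After complete mixing, C₀ = (0.25·92.1 + 5.35·0.59) / 5.6 = 4.675 mg/L.
Travel time t = 2.1e+04 m / 1.1 m/s = 1.909e+04 s = 0.221 d.
C = 4.675·exp(−0.42·0.221) = 4.675·0.9114 = 4.261 mg/L.

4.26 mg/L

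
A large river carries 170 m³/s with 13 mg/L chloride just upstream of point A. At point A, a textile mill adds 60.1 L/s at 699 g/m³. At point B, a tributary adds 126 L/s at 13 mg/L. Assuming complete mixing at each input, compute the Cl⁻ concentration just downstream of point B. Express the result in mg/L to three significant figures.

60.1 L/s = 0.0601 m³/s.
After input A: C = (170·13 + 0.0601·699) / 170.1 = 13.24 mg/L.
126 L/s = 0.126 m³/s.
After input B: C = (170.1·13.24 + 0.126·13) / 170.2 = 13.24 mg/L.

13.2 mg/L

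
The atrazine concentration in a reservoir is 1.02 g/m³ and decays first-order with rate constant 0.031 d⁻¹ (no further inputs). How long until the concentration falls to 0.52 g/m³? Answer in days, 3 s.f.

21.7 d

t = ln(C₀/C)/k = ln(1.02/0.52)/0.031 = 0.6737/0.031 = 21.73 d.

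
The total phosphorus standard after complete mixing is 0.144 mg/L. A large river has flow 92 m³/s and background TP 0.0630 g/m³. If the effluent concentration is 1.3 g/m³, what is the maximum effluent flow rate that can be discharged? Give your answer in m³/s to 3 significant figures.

Mass balance at complete mixing: C_std·(Q_w + Q_r) = Q_w·C_e + Q_r·C_b.
Rearranging, Q_w = Q_r·(C_std − C_b)/(C_e − C_std) = 92·(0.144 − 0.063) / (1.3 − 0.144) = 6.446 m³/s.

6.45 m³/s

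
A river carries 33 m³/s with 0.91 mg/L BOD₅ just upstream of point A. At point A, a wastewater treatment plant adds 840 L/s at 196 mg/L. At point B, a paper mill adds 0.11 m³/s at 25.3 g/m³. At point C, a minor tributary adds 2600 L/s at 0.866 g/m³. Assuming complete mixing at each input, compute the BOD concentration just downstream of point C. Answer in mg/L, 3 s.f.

840 L/s = 0.84 m³/s.
After input A: C = (33·0.91 + 0.84·196) / 33.84 = 5.753 mg/L.
After input B: C = (33.84·5.753 + 0.11·25.3) / 33.95 = 5.816 mg/L.
2600 L/s = 2.6 m³/s.
After input C: C = (33.95·5.816 + 2.6·0.866) / 36.55 = 5.464 mg/L.

5.46 mg/L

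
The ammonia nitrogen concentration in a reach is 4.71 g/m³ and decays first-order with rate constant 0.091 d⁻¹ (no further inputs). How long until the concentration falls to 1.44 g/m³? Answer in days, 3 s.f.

13.0 d

t = ln(C₀/C)/k = ln(4.71/1.44)/0.091 = 1.185/0.091 = 13.02 d.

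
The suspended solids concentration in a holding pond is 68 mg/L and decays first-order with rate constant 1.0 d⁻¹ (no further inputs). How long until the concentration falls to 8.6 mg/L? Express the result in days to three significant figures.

2.07 d

t = ln(C₀/C)/k = ln(68/8.6)/1.0 = 2.068/1.0 = 2.068 d.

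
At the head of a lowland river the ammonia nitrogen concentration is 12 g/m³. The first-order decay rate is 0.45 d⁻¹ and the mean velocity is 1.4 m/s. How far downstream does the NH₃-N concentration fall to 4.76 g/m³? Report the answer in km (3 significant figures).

249 km

From C = C₀·e^(−kt), t = ln(C₀/C)/k = ln(12/4.76)/0.45 = 0.9247/0.45 = 2.055 d.
Distance = v·t = 1.4 m/s × 1.775e+05 s = 2.485e+05 m = 248.5 km.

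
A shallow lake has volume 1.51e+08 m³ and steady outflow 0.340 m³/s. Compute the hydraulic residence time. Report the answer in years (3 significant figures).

14.1 yr

Q = 0.340 m³/s × 3.156e+07 s/yr = 1.073e+07 m³/yr.
Hydraulic residence time τ = V/Q = 1.51e+08/1.073e+07 = 14.07 yr.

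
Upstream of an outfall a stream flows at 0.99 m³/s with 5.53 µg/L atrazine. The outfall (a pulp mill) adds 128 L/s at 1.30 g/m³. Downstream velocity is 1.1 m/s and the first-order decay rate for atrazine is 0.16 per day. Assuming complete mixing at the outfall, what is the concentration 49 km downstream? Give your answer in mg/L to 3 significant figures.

128 L/s = 0.128 m³/s.
5.53 µg/L = 0.00553 mg/L.
After complete mixing, C₀ = (0.128·1.3 + 0.99·0.00553) / 1.118 = 0.1537 mg/L.
Travel time t = 4.9e+04 m / 1.1 m/s = 4.455e+04 s = 0.5156 d.
C = 0.1537·exp(−0.16·0.5156) = 0.1537·0.9208 = 0.1416 mg/L.

0.142 mg/L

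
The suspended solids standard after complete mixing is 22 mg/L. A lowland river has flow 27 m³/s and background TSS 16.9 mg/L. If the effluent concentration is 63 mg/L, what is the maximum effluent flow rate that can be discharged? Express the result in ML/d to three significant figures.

290 ML/d

Mass balance at complete mixing: C_std·(Q_w + Q_r) = Q_w·C_e + Q_r·C_b.
Rearranging, Q_w = Q_r·(C_std − C_b)/(C_e − C_std) = 27·(22 − 16.9) / (63 − 22) = 3.359 m³/s.
= 290.2 ML/d.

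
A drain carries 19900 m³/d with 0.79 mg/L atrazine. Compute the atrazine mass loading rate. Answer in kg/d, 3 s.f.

15.7 kg/d

19900 m³/d = 0.2303 m³/s.
Mass flux = Q·C = 0.2303 m³/s × 0.79 g/m³ = 0.182 g/s.
= 0.182 g/s × 86.4 = 15.72 kg/d.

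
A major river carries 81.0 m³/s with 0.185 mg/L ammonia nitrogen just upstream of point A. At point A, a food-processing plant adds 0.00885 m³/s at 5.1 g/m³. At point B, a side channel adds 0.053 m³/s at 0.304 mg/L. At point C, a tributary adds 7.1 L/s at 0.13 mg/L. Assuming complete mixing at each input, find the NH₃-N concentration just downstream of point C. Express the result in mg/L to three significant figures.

0.186 mg/L

After input A: C = (81·0.185 + 0.00885·5.1) / 81.01 = 0.1855 mg/L.
After input B: C = (81.01·0.1855 + 0.053·0.304) / 81.06 = 0.1856 mg/L.
7.1 L/s = 0.0071 m³/s.
After input C: C = (81.06·0.1856 + 0.0071·0.13) / 81.07 = 0.1856 mg/L.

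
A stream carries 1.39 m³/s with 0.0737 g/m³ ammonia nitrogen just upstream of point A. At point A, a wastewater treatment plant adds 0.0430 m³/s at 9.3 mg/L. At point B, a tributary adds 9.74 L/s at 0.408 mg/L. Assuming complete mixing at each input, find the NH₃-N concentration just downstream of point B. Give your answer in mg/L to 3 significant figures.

After input A: C = (1.39·0.0737 + 0.043·9.3) / 1.433 = 0.3506 mg/L.
9.74 L/s = 0.00974 m³/s.
After input B: C = (1.433·0.3506 + 0.00974·0.408) / 1.443 = 0.3509 mg/L.

0.351 mg/L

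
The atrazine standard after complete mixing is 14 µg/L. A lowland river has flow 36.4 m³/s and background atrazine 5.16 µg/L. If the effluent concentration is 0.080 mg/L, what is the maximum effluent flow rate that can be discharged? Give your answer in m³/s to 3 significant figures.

5.16 µg/L = 0.00516 mg/L.
14 µg/L = 0.014 mg/L.
Mass balance at complete mixing: C_std·(Q_w + Q_r) = Q_w·C_e + Q_r·C_b.
Rearranging, Q_w = Q_r·(C_std − C_b)/(C_e − C_std) = 36.4·(0.014 − 0.00516) / (0.08 − 0.014) = 4.875 m³/s.

4.88 m³/s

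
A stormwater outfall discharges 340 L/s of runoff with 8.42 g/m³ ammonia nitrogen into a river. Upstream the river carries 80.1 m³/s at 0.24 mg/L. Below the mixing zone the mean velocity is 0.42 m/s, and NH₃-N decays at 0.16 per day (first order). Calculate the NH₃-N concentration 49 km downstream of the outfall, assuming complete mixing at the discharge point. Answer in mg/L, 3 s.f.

340 L/s = 0.34 m³/s.
After complete mixing, C₀ = (0.34·8.42 + 80.1·0.24) / 80.44 = 0.2746 mg/L.
Travel time t = 4.9e+04 m / 0.42 m/s = 1.167e+05 s = 1.35 d.
C = 0.2746·exp(−0.16·1.35) = 0.2746·0.8057 = 0.2212 mg/L.

0.221 mg/L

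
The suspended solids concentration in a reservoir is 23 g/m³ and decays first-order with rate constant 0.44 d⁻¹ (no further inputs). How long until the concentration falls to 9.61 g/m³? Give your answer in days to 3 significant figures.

t = ln(C₀/C)/k = ln(23/9.61)/0.44 = 0.8727/0.44 = 1.983 d.

1.98 d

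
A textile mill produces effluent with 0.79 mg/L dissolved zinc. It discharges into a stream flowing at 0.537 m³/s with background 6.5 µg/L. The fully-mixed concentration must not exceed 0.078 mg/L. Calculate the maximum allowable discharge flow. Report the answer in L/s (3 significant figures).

6.5 µg/L = 0.0065 mg/L.
Mass balance at complete mixing: C_std·(Q_w + Q_r) = Q_w·C_e + Q_r·C_b.
Rearranging, Q_w = Q_r·(C_std − C_b)/(C_e − C_std) = 0.537·(0.078 − 0.0065) / (0.79 − 0.078) = 0.05393 m³/s.
= 53.93 L/s.

53.9 L/s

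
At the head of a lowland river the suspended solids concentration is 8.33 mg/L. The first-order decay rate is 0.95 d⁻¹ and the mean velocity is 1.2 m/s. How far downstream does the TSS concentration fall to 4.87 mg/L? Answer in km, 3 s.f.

58.6 km

From C = C₀·e^(−kt), t = ln(C₀/C)/k = ln(8.33/4.87)/0.95 = 0.5368/0.95 = 0.565 d.
Distance = v·t = 1.2 m/s × 4.882e+04 s = 5.858e+04 m = 58.58 km.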